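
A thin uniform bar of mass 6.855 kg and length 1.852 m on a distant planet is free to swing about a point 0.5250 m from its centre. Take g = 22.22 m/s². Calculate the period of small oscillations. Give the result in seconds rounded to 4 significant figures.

1.378 s

For a physical pendulum T = 2π√(I/(mgd)), with d = 0.52500 m from pivot to centre of mass.
I_cm = mL²/12 = 6.855 × 1.852²/12 = 1.9593 kg·m²; I = I_cm + md² = 1.9593 + 6.855 × 0.52500² = 3.8487 kg·m².
T = 2π√(3.8487/(6.855 × 22.22 × 0.52500)) = 1.378 s.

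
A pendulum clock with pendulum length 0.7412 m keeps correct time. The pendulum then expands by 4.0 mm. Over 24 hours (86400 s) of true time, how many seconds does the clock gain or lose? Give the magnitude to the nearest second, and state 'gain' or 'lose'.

T ∝ √L, so T'/T = √(0.74520/0.7412) = 1.00269.
In 86400 s of true time the clock registers 86400/1.00269 = 86167.8 s, so it loses 232 s.

lose 232 s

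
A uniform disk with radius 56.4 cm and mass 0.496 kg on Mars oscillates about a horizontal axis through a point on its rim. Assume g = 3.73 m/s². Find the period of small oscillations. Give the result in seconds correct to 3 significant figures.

2.99 s

I_cm = ½mr² = 0.07889 kg·m². The pivot is at distance d = 0.564 m from the centre of mass.
By the parallel-axis theorem, I = I_cm + md² = 0.07889 + 0.1578 = 0.2367 kg·m².
T = 2π√(I/(mgd)) = 2π√(0.2367/(0.496 × 3.73 × 0.564)) = 2.99 s.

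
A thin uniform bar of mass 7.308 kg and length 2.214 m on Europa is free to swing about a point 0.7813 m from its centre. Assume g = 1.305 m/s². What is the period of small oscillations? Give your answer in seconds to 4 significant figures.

6.281 s

For a physical pendulum T = 2π√(I/(mgd)), with d = 0.78130 m from pivot to centre of mass.
I_cm = mL²/12 = 7.308 × 2.214²/12 = 2.9852 kg·m²; I = I_cm + md² = 2.9852 + 7.308 × 0.78130² = 7.4462 kg·m².
T = 2π√(7.4462/(7.308 × 1.305 × 0.78130)) = 6.281 s.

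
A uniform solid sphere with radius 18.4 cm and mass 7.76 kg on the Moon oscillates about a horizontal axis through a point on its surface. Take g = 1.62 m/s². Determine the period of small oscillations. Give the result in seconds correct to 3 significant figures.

2.51 s

I_cm = (2/5)mr² = 0.1051 kg·m². The pivot is at distance d = 0.184 m from the centre of mass.
By the parallel-axis theorem, I = I_cm + md² = 0.1051 + 0.2627 = 0.3678 kg·m².
T = 2π√(I/(mgd)) = 2π√(0.3678/(7.76 × 1.62 × 0.184)) = 2.51 s.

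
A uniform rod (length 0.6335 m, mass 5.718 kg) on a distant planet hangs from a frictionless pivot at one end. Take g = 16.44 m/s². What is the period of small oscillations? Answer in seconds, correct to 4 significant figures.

1.007 s

For a physical pendulum T = 2π√(I/(mgd)), with d = 0.31675 m from pivot to centre of mass.
I_cm = mL²/12 = 5.718 × 0.6335²/12 = 0.19123 kg·m²; I = I_cm + md² = 0.19123 + 5.718 × 0.31675² = 0.76492 kg·m².
T = 2π√(0.76492/(5.718 × 16.44 × 0.31675)) = 1.007 s.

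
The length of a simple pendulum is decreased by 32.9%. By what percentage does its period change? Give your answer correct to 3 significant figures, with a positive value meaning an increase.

T ∝ √L, so T'/T = √(0.6710) = 0.8191.
Percentage change in T = (0.8191 − 1) × 100% = -18.1%.

-18.1%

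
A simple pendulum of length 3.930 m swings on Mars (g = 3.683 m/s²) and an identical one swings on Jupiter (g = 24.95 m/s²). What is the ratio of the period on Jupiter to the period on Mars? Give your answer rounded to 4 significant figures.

T ∝ 1/√g, so T₂/T₁ = √(g₁/g₂) = √(3.683/24.95) = 0.3842.

0.3842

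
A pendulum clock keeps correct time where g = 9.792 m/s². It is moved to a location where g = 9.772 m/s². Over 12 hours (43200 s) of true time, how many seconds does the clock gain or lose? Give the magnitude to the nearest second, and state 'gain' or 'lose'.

lose 44 s

The clock's period scales as T ∝ 1/√g, so T'/T = √(9.792/9.772) = 1.00102.
In 43200 s of true time the clock registers 43200/1.00102 = 43155.9 s, so it loses 44 s.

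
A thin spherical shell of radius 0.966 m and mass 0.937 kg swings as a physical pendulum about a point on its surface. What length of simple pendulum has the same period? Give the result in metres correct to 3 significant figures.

1.61 m

The equivalent simple-pendulum length is L_eq = I/(md), where I is about the pivot and d = 0.9660 m.
I_cm = (2/3)mR² = 0.5829 kg·m², so I = I_cm + md² = 0.5829 + 0.8744 = 1.457 kg·m².
L_eq = 1.457/(0.937 × 0.9660) = 1.61 m.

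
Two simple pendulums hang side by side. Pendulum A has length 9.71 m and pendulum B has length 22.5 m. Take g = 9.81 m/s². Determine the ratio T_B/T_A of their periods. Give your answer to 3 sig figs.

1.52

T ∝ √L, so T_B/T_A = √(L_B/L_A) = √(22.5/9.71) = 1.52.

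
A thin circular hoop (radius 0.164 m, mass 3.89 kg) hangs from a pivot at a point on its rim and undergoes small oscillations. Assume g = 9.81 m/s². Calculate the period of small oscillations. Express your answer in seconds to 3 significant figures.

I_cm = mr² = 0.1046 kg·m². The pivot is at distance d = 0.164 m from the centre of mass.
By the parallel-axis theorem, I = I_cm + md² = 0.1046 + 0.1046 = 0.2093 kg·m².
T = 2π√(I/(mgd)) = 2π√(0.2093/(3.89 × 9.81 × 0.164)) = 1.15 s.

1.15 s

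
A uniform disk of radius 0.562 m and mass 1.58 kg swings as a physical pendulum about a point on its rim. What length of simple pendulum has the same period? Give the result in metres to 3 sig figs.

0.843 m

The equivalent simple-pendulum length is L_eq = I/(md), where I is about the pivot and d = 0.5620 m.
I_cm = ½mR² = 0.2495 kg·m², so I = I_cm + md² = 0.2495 + 0.4990 = 0.7486 kg·m².
L_eq = 0.7486/(1.58 × 0.5620) = 0.843 m.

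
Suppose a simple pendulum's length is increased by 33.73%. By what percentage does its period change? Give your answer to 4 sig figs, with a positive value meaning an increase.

15.64%

T ∝ √L, so T'/T = √(1.3373) = 1.1564.
Percentage change in T = (1.1564 − 1) × 100% = 15.64%.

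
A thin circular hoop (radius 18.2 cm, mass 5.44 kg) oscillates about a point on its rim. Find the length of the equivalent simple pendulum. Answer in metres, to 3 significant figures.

0.364 m

The equivalent simple-pendulum length is L_eq = I/(md), where I is about the pivot and d = 0.1820 m.
I_cm = mR² = 0.1802 kg·m², so I = I_cm + md² = 0.1802 + 0.1802 = 0.3604 kg·m².
L_eq = 0.3604/(5.44 × 0.1820) = 0.364 m.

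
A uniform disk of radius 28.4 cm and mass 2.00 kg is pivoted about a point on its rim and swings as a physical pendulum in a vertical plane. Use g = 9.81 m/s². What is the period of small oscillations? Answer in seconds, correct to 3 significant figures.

1.31 s

I_cm = ½mr² = 0.08066 kg·m². The pivot is at distance d = 0.284 m from the centre of mass.
By the parallel-axis theorem, I = I_cm + md² = 0.08066 + 0.1613 = 0.2420 kg·m².
T = 2π√(I/(mgd)) = 2π√(0.2420/(2.00 × 9.81 × 0.284)) = 1.31 s.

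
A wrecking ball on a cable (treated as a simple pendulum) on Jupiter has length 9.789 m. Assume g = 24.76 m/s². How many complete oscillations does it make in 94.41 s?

23

T = 2π√(L/g) = 2π√(9.789/24.76) = 3.9507 s.
Number of complete oscillations = ⌊94.41/3.9507⌋ = ⌊23.897⌋ = 23.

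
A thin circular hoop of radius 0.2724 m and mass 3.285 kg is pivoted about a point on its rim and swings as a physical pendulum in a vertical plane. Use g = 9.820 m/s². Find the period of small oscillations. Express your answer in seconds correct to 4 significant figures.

1.480 s

I_cm = mr² = 0.24375 kg·m². The pivot is at distance d = 0.2724 m from the centre of mass.
By the parallel-axis theorem, I = I_cm + md² = 0.24375 + 0.24375 = 0.48751 kg·m².
T = 2π√(I/(mgd)) = 2π√(0.48751/(3.285 × 9.820 × 0.2724)) = 1.480 s.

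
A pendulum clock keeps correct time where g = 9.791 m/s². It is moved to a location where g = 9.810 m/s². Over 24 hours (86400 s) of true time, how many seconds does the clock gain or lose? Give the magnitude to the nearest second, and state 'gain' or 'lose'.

gain 84 s

The clock's period scales as T ∝ 1/√g, so T'/T = √(9.791/9.810) = 0.999031.
In 86400 s of true time the clock registers 86400/0.999031 = 86483.8 s, so it gains 84 s.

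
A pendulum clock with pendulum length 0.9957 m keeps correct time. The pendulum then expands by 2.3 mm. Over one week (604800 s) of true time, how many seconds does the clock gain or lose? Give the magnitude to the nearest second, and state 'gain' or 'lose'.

lose 697 s

T ∝ √L, so T'/T = √(0.99800/0.9957) = 1.00115.
In 604800 s of true time the clock registers 604800/1.00115 = 604102.7 s, so it loses 697 s.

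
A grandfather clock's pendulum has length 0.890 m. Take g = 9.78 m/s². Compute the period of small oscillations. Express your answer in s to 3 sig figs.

T = 2π√(L/g) = 2π√(0.890/9.78) = 2π × 0.3017 = 1.90 s.

1.90 s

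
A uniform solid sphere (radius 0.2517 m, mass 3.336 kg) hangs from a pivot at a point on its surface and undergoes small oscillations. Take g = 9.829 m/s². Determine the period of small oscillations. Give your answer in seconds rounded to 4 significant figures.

1.190 s

I_cm = (2/5)mr² = 0.084538 kg·m². The pivot is at distance d = 0.2517 m from the centre of mass.
By the parallel-axis theorem, I = I_cm + md² = 0.084538 + 0.21135 = 0.29588 kg·m².
T = 2π√(I/(mgd)) = 2π√(0.29588/(3.336 × 9.829 × 0.2517)) = 1.190 s.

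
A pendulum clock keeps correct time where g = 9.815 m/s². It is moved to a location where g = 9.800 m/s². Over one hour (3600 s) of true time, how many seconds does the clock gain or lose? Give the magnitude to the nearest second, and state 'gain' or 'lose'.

The clock's period scales as T ∝ 1/√g, so T'/T = √(9.815/9.800) = 1.00077.
In 3600 s of true time the clock registers 3600/1.00077 = 3597.2 s, so it loses 3 s.

lose 3 s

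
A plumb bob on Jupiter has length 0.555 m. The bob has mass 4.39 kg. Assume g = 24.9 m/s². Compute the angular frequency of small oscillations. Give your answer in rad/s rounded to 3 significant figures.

ω = √(g/L) = √(24.9/0.555) = 6.70 rad/s.

6.70 rad/s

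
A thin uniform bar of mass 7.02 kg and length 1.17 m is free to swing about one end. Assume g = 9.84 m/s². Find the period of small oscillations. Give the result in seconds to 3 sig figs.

For a physical pendulum T = 2π√(I/(mgd)), with d = 0.5850 m from pivot to centre of mass.
I_cm = mL²/12 = 7.02 × 1.17²/12 = 0.8008 kg·m²; I = I_cm + md² = 0.8008 + 7.02 × 0.5850² = 3.203 kg·m².
T = 2π√(3.203/(7.02 × 9.84 × 0.5850)) = 1.77 s.

1.77 s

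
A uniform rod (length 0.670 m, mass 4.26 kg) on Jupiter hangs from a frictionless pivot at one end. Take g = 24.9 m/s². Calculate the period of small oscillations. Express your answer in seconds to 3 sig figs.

0.842 s

For a physical pendulum T = 2π√(I/(mgd)), with d = 0.3350 m from pivot to centre of mass.
I_cm = mL²/12 = 4.26 × 0.670²/12 = 0.1594 kg·m²; I = I_cm + md² = 0.1594 + 4.26 × 0.3350² = 0.6374 kg·m².
T = 2π√(0.6374/(4.26 × 24.9 × 0.3350)) = 0.842 s.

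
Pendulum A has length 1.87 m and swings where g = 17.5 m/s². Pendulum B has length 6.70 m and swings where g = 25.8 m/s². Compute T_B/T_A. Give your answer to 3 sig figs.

1.56

T = 2π√(L/g), so T_B/T_A = √((L_B/g_B)/(L_A/g_A)) = √((6.70/25.8)/(1.87/17.5)) = 1.56.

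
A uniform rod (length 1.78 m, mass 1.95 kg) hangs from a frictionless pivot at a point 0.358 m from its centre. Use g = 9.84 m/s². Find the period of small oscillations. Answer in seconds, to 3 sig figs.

For a physical pendulum T = 2π√(I/(mgd)), with d = 0.3580 m from pivot to centre of mass.
I_cm = mL²/12 = 1.95 × 1.78²/12 = 0.5149 kg·m²; I = I_cm + md² = 0.5149 + 1.95 × 0.3580² = 0.7648 kg·m².
T = 2π√(0.7648/(1.95 × 9.84 × 0.3580)) = 2.10 s.

2.10 s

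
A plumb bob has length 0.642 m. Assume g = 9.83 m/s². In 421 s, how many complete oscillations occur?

262

T = 2π√(L/g) = 2π√(0.642/9.83) = 1.606 s.
Number of complete oscillations = ⌊421/1.606⌋ = ⌊262.2⌋ = 262.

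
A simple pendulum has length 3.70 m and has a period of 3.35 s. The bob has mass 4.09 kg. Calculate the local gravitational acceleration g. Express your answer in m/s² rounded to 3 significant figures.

13.0 m/s²

From T = 2π√(L/g), g = 4π²L/T² = 4π² × 3.70/3.350² = 13.0 m/s².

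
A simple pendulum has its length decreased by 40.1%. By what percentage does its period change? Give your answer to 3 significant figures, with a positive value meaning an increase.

T ∝ √L, so T'/T = √(0.5990) = 0.7740.
Percentage change in T = (0.7740 − 1) × 100% = -22.6%.

-22.6%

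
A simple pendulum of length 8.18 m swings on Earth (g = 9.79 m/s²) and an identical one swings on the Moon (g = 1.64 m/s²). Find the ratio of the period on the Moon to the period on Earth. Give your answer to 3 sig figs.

T ∝ 1/√g, so T₂/T₁ = √(g₁/g₂) = √(9.79/1.64) = 2.44.

2.44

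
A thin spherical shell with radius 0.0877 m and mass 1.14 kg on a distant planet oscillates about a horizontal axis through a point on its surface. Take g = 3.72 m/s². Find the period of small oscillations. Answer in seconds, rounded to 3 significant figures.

1.25 s

I_cm = (2/3)mr² = 0.005845 kg·m². The pivot is at distance d = 0.0877 m from the centre of mass.
By the parallel-axis theorem, I = I_cm + md² = 0.005845 + 0.008768 = 0.01461 kg·m².
T = 2π√(I/(mgd)) = 2π√(0.01461/(1.14 × 3.72 × 0.0877)) = 1.25 s.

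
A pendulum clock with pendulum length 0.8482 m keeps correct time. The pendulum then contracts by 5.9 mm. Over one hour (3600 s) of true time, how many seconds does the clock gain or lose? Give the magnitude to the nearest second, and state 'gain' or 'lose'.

gain 13 s

T ∝ √L, so T'/T = √(0.84230/0.8482) = 0.996516.
In 3600 s of true time the clock registers 3600/0.996516 = 3612.6 s, so it gains 13 s.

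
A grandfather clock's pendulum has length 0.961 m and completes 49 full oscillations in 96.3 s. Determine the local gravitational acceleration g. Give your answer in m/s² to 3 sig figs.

T = 96.3/49 = 1.965 s.
From T = 2π√(L/g), g = 4π²L/T² = 4π² × 0.961/1.965² = 9.82 m/s².

9.82 m/s²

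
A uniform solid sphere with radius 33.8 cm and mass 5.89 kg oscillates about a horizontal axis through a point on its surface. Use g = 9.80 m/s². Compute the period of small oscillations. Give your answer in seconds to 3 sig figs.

I_cm = (2/5)mr² = 0.2692 kg·m². The pivot is at distance d = 0.338 m from the centre of mass.
By the parallel-axis theorem, I = I_cm + md² = 0.2692 + 0.6729 = 0.9421 kg·m².
T = 2π√(I/(mgd)) = 2π√(0.9421/(5.89 × 9.80 × 0.338)) = 1.38 s.

1.38 s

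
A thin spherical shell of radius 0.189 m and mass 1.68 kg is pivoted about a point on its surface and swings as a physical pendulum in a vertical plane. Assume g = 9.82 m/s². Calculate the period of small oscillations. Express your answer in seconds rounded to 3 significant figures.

I_cm = (2/3)mr² = 0.04001 kg·m². The pivot is at distance d = 0.189 m from the centre of mass.
By the parallel-axis theorem, I = I_cm + md² = 0.04001 + 0.06001 = 0.1000 kg·m².
T = 2π√(I/(mgd)) = 2π√(0.1000/(1.68 × 9.82 × 0.189)) = 1.13 s.

1.13 s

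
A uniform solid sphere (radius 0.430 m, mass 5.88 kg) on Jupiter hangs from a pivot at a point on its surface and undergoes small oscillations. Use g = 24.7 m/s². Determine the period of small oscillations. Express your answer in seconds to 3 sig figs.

0.981 s

I_cm = (2/5)mr² = 0.4349 kg·m². The pivot is at distance d = 0.430 m from the centre of mass.
By the parallel-axis theorem, I = I_cm + md² = 0.4349 + 1.087 = 1.522 kg·m².
T = 2π√(I/(mgd)) = 2π√(1.522/(5.88 × 24.7 × 0.430)) = 0.981 s.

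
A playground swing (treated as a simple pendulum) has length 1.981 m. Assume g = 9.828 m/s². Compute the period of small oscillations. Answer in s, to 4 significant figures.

2.821 s

T = 2π√(L/g) = 2π√(1.981/9.828) = 2π × 0.44896 = 2.821 s.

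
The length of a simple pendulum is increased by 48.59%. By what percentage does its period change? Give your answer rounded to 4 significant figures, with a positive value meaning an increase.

21.90%

T ∝ √L, so T'/T = √(1.4859) = 1.2190.
Percentage change in T = (1.2190 − 1) × 100% = 21.90%.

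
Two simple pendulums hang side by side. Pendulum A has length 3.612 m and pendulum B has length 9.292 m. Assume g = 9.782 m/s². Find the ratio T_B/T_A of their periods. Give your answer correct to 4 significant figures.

1.604

T ∝ √L, so T_B/T_A = √(L_B/L_A) = √(9.292/3.612) = 1.604.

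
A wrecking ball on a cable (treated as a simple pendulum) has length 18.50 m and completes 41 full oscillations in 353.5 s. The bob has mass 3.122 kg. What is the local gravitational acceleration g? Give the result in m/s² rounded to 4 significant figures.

T = 353.5/41 = 8.6220 s.
From T = 2π√(L/g), g = 4π²L/T² = 4π² × 18.50/8.6220² = 9.825 m/s².

9.825 m/s²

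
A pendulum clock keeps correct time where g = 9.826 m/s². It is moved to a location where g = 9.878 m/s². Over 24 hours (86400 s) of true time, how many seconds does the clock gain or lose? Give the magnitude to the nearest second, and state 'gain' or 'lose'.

gain 228 s

The clock's period scales as T ∝ 1/√g, so T'/T = √(9.826/9.878) = 0.997364.
In 86400 s of true time the clock registers 86400/0.997364 = 86628.3 s, so it gains 228 s.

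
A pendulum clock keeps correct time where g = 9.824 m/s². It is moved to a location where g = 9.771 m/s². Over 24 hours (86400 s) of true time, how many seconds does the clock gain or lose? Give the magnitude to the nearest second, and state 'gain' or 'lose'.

The clock's period scales as T ∝ 1/√g, so T'/T = √(9.824/9.771) = 1.00271.
In 86400 s of true time the clock registers 86400/1.00271 = 86166.6 s, so it loses 233 s.

lose 233 s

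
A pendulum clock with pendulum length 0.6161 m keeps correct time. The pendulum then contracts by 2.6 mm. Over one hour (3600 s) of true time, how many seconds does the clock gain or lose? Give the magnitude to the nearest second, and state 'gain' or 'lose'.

gain 8 s

T ∝ √L, so T'/T = √(0.61350/0.6161) = 0.997888.
In 3600 s of true time the clock registers 3600/0.997888 = 3607.6 s, so it gains 8 s.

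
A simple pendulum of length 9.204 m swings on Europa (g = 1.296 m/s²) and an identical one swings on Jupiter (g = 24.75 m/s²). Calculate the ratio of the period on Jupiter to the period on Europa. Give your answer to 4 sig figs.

T ∝ 1/√g, so T₂/T₁ = √(g₁/g₂) = √(1.296/24.75) = 0.2288.

0.2288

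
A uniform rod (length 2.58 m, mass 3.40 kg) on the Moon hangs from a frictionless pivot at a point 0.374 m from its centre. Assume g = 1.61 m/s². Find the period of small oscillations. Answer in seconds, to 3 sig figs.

6.75 s

For a physical pendulum T = 2π√(I/(mgd)), with d = 0.3740 m from pivot to centre of mass.
I_cm = mL²/12 = 3.40 × 2.58²/12 = 1.886 kg·m²; I = I_cm + md² = 1.886 + 3.40 × 0.3740² = 2.362 kg·m².
T = 2π√(2.362/(3.40 × 1.61 × 0.3740)) = 6.75 s.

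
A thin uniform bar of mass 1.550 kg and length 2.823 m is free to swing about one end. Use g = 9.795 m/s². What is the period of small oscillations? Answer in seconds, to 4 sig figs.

2.754 s

For a physical pendulum T = 2π√(I/(mgd)), with d = 1.4115 m from pivot to centre of mass.
I_cm = mL²/12 = 1.550 × 2.823²/12 = 1.0294 kg·m²; I = I_cm + md² = 1.0294 + 1.550 × 1.4115² = 4.1175 kg·m².
T = 2π√(4.1175/(1.550 × 9.795 × 1.4115)) = 2.754 s.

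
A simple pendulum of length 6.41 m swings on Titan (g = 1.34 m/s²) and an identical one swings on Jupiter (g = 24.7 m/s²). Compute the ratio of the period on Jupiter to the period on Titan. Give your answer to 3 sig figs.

0.233

T ∝ 1/√g, so T₂/T₁ = √(g₁/g₂) = √(1.34/24.7) = 0.233.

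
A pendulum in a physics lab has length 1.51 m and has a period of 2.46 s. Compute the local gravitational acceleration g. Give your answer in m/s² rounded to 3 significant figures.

9.85 m/s²

From T = 2π√(L/g), g = 4π²L/T² = 4π² × 1.51/2.460² = 9.85 m/s².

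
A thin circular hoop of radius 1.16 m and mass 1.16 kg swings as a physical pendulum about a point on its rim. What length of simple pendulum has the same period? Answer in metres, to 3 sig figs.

The equivalent simple-pendulum length is L_eq = I/(md), where I is about the pivot and d = 1.160 m.
I_cm = mR² = 1.561 kg·m², so I = I_cm + md² = 1.561 + 1.561 = 3.122 kg·m².
L_eq = 3.122/(1.16 × 1.160) = 2.32 m.

2.32 m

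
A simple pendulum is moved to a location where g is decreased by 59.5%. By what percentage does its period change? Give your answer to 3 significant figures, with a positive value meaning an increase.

57.1%

T ∝ 1/√g, so T'/T = 1/√(0.4050) = 1.571.
Percentage change in T = (1.571 − 1) × 100% = 57.1%.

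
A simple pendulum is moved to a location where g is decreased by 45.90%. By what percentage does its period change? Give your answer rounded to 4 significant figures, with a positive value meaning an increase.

T ∝ 1/√g, so T'/T = 1/√(0.54100) = 1.3596.
Percentage change in T = (1.3596 − 1) × 100% = 35.96%.

35.96%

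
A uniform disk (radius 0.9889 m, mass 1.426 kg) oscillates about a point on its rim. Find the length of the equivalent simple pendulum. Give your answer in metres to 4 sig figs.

1.483 m

The equivalent simple-pendulum length is L_eq = I/(md), where I is about the pivot and d = 0.98890 m.
I_cm = ½mR² = 0.69726 kg·m², so I = I_cm + md² = 0.69726 + 1.3945 = 2.0918 kg·m².
L_eq = 2.0918/(1.426 × 0.98890) = 1.483 m.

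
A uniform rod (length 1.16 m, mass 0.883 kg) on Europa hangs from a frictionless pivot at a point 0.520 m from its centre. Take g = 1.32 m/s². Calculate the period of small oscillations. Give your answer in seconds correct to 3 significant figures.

4.69 s

For a physical pendulum T = 2π√(I/(mgd)), with d = 0.5200 m from pivot to centre of mass.
I_cm = mL²/12 = 0.883 × 1.16²/12 = 0.09901 kg·m²; I = I_cm + md² = 0.09901 + 0.883 × 0.5200² = 0.3378 kg·m².
T = 2π√(0.3378/(0.883 × 1.32 × 0.5200)) = 4.69 s.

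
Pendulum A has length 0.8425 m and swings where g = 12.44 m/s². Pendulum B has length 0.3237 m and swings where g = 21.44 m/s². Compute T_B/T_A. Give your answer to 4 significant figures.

T = 2π√(L/g), so T_B/T_A = √((L_B/g_B)/(L_A/g_A)) = √((0.3237/21.44)/(0.8425/12.44)) = 0.4722.

0.4722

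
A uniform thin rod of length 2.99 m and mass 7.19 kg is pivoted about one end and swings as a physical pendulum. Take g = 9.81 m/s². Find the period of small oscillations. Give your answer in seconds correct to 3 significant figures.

2.83 s

For a physical pendulum T = 2π√(I/(mgd)), with d = 1.495 m from pivot to centre of mass.
I_cm = mL²/12 = 7.19 × 2.99²/12 = 5.357 kg·m²; I = I_cm + md² = 5.357 + 7.19 × 1.495² = 21.43 kg·m².
T = 2π√(21.43/(7.19 × 9.81 × 1.495)) = 2.83 s.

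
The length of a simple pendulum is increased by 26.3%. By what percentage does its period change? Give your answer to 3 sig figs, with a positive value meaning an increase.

T ∝ √L, so T'/T = √(1.263) = 1.124.
Percentage change in T = (1.124 − 1) × 100% = 12.4%.

12.4%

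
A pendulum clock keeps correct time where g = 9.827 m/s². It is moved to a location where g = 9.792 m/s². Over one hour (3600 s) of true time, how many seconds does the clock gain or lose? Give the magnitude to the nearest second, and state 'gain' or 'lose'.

The clock's period scales as T ∝ 1/√g, so T'/T = √(9.827/9.792) = 1.00179.
In 3600 s of true time the clock registers 3600/1.00179 = 3593.6 s, so it loses 6 s.

lose 6 s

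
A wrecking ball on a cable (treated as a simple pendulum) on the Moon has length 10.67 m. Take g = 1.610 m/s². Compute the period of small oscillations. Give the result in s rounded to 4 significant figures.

T = 2π√(L/g) = 2π√(10.67/1.610) = 2π × 2.5744 = 16.18 s.

16.18 s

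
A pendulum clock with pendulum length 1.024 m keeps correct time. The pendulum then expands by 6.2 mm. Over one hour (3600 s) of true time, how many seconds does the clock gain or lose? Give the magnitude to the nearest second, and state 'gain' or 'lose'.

lose 11 s

T ∝ √L, so T'/T = √(1.03020/1.024) = 1.00302.
In 3600 s of true time the clock registers 3600/1.00302 = 3589.2 s, so it loses 11 s.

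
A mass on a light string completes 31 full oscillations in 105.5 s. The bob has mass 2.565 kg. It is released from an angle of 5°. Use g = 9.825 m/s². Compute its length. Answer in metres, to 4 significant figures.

2.882 m

T = 105.5/31 = 3.4032 s.
From T = 2π√(L/g), L = gT²/(4π²) = 9.825 × 3.4032²/(4π²) = 2.882 m.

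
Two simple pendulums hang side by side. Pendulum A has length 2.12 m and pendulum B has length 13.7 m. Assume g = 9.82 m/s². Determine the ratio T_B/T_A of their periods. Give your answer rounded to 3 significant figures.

2.54

T ∝ √L, so T_B/T_A = √(L_B/L_A) = √(13.7/2.12) = 2.54.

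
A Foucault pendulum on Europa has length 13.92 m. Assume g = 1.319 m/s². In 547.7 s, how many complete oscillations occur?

T = 2π√(L/g) = 2π√(13.92/1.319) = 20.412 s.
Number of complete oscillations = ⌊547.7/20.412⌋ = ⌊26.833⌋ = 26.

26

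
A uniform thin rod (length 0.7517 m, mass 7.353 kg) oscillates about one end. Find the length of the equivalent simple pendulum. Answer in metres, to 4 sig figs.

The equivalent simple-pendulum length is L_eq = I/(md), where I is about the pivot and d = 0.37585 m.
I_cm = (1/12)mL² = 0.34624 kg·m², so I = I_cm + md² = 0.34624 + 1.0387 = 1.3849 kg·m².
L_eq = 1.3849/(7.353 × 0.37585) = 0.5011 m.

0.5011 m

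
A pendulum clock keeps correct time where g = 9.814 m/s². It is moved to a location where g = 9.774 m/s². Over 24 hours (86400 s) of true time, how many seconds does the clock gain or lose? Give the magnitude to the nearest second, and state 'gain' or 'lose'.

lose 176 s

The clock's period scales as T ∝ 1/√g, so T'/T = √(9.814/9.774) = 1.00204.
In 86400 s of true time the clock registers 86400/1.00204 = 86223.7 s, so it loses 176 s.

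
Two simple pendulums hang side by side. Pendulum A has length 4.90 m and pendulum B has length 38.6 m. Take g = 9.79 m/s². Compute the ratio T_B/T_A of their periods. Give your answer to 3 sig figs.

T ∝ √L, so T_B/T_A = √(L_B/L_A) = √(38.6/4.90) = 2.81.

2.81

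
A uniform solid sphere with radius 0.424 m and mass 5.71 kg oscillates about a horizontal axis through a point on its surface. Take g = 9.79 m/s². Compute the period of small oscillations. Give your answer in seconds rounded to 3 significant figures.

I_cm = (2/5)mr² = 0.4106 kg·m². The pivot is at distance d = 0.424 m from the centre of mass.
By the parallel-axis theorem, I = I_cm + md² = 0.4106 + 1.027 = 1.437 kg·m².
T = 2π√(I/(mgd)) = 2π√(1.437/(5.71 × 9.79 × 0.424)) = 1.55 s.

1.55 s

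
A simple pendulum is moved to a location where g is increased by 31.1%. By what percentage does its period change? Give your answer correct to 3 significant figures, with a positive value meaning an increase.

T ∝ 1/√g, so T'/T = 1/√(1.311) = 0.8734.
Percentage change in T = (0.8734 − 1) × 100% = -12.7%.

-12.7%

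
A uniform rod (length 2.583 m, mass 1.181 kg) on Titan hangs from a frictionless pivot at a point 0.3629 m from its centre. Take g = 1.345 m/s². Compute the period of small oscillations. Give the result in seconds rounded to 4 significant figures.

7.458 s

For a physical pendulum T = 2π√(I/(mgd)), with d = 0.36290 m from pivot to centre of mass.
I_cm = mL²/12 = 1.181 × 2.583²/12 = 0.65663 kg·m²; I = I_cm + md² = 0.65663 + 1.181 × 0.36290² = 0.81216 kg·m².
T = 2π√(0.81216/(1.181 × 1.345 × 0.36290)) = 7.458 s.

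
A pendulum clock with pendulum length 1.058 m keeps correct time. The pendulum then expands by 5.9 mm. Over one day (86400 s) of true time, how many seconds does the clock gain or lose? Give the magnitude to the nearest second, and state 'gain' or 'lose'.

lose 240 s

T ∝ √L, so T'/T = √(1.06390/1.058) = 1.00278.
In 86400 s of true time the clock registers 86400/1.00278 = 86160.1 s, so it loses 240 s.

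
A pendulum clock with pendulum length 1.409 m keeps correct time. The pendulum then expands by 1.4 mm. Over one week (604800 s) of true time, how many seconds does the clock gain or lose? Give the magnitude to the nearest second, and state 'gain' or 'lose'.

lose 300 s

T ∝ √L, so T'/T = √(1.41040/1.409) = 1.00050.
In 604800 s of true time the clock registers 604800/1.00050 = 604499.8 s, so it loses 300 s.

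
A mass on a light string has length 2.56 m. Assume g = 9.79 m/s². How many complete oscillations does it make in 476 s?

148

T = 2π√(L/g) = 2π√(2.56/9.79) = 3.213 s.
Number of complete oscillations = ⌊476/3.213⌋ = ⌊148.1⌋ = 148.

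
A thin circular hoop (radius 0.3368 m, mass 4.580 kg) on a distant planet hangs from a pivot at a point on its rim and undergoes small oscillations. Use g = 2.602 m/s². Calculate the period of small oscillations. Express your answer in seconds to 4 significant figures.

3.197 s

I_cm = mr² = 0.51953 kg·m². The pivot is at distance d = 0.3368 m from the centre of mass.
By the parallel-axis theorem, I = I_cm + md² = 0.51953 + 0.51953 = 1.0391 kg·m².
T = 2π√(I/(mgd)) = 2π√(1.0391/(4.580 × 2.602 × 0.3368)) = 3.197 s.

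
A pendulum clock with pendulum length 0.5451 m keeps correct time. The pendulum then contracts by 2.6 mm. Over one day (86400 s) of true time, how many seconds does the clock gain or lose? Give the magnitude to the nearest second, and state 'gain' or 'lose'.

gain 207 s

T ∝ √L, so T'/T = √(0.54250/0.5451) = 0.997612.
In 86400 s of true time the clock registers 86400/0.997612 = 86606.8 s, so it gains 207 s.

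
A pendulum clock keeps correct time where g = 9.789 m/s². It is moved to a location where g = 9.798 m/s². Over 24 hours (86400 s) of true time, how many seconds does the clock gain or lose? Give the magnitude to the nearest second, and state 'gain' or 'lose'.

gain 40 s

The clock's period scales as T ∝ 1/√g, so T'/T = √(9.789/9.798) = 0.999541.
In 86400 s of true time the clock registers 86400/0.999541 = 86439.7 s, so it gains 40 s.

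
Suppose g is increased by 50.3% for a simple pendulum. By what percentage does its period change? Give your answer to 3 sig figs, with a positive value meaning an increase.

T ∝ 1/√g, so T'/T = 1/√(1.503) = 0.8157.
Percentage change in T = (0.8157 − 1) × 100% = -18.4%.

-18.4%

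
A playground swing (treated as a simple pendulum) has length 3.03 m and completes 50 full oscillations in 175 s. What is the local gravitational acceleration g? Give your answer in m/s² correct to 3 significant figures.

9.76 m/s²

T = 175/50 = 3.500 s.
From T = 2π√(L/g), g = 4π²L/T² = 4π² × 3.03/3.500² = 9.76 m/s².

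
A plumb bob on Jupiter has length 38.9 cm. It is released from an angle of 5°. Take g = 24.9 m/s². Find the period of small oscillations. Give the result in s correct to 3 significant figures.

0.785 s

T = 2π√(L/g) = 2π√(0.389/24.9) = 2π × 0.1250 = 0.785 s.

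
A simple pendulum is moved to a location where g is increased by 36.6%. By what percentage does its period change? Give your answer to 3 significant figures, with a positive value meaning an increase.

-14.4%

T ∝ 1/√g, so T'/T = 1/√(1.366) = 0.8556.
Percentage change in T = (0.8556 − 1) × 100% = -14.4%.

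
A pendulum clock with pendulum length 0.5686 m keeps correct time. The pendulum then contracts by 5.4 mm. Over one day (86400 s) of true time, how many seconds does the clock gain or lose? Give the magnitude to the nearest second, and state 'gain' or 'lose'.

gain 413 s

T ∝ √L, so T'/T = √(0.56320/0.5686) = 0.995240.
In 86400 s of true time the clock registers 86400/0.995240 = 86813.2 s, so it gains 413 s.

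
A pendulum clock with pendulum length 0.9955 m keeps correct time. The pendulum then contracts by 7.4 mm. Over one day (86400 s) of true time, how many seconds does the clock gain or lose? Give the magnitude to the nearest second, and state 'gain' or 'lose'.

gain 323 s

T ∝ √L, so T'/T = √(0.98810/0.9955) = 0.996276.
In 86400 s of true time the clock registers 86400/0.996276 = 86722.9 s, so it gains 323 s.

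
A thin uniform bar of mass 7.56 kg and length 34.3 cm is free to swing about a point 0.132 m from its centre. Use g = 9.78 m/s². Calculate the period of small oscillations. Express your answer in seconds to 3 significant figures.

For a physical pendulum T = 2π√(I/(mgd)), with d = 0.1320 m from pivot to centre of mass.
I_cm = mL²/12 = 7.56 × 0.343²/12 = 0.07412 kg·m²; I = I_cm + md² = 0.07412 + 7.56 × 0.1320² = 0.2058 kg·m².
T = 2π√(0.2058/(7.56 × 9.78 × 0.1320)) = 0.912 s.

0.912 s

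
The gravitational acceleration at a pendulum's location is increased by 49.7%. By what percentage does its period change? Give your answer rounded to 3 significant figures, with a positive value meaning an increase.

T ∝ 1/√g, so T'/T = 1/√(1.497) = 0.8173.
Percentage change in T = (0.8173 − 1) × 100% = -18.3%.

-18.3%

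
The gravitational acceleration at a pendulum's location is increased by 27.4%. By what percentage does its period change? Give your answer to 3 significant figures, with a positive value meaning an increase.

-11.4%

T ∝ 1/√g, so T'/T = 1/√(1.274) = 0.8860.
Percentage change in T = (0.8860 − 1) × 100% = -11.4%.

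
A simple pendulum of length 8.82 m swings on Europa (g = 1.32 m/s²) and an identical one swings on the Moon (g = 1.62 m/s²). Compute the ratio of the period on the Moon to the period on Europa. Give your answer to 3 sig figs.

T ∝ 1/√g, so T₂/T₁ = √(g₁/g₂) = √(1.32/1.62) = 0.903.

0.903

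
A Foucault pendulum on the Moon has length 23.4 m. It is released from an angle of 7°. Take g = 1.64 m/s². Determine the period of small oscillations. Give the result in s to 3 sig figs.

T = 2π√(L/g) = 2π√(23.4/1.64) = 2π × 3.777 = 23.7 s.

23.7 s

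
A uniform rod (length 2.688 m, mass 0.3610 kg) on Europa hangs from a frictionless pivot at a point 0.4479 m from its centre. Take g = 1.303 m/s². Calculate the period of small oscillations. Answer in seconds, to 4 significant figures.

7.369 s

For a physical pendulum T = 2π√(I/(mgd)), with d = 0.44790 m from pivot to centre of mass.
I_cm = mL²/12 = 0.3610 × 2.688²/12 = 0.21736 kg·m²; I = I_cm + md² = 0.21736 + 0.3610 × 0.44790² = 0.28978 kg·m².
T = 2π√(0.28978/(0.3610 × 1.303 × 0.44790)) = 7.369 s.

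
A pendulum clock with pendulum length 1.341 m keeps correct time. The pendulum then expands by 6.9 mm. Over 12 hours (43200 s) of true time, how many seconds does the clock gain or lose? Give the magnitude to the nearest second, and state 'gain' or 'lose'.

T ∝ √L, so T'/T = √(1.34790/1.341) = 1.00257.
In 43200 s of true time the clock registers 43200/1.00257 = 43089.3 s, so it loses 111 s.

lose 111 s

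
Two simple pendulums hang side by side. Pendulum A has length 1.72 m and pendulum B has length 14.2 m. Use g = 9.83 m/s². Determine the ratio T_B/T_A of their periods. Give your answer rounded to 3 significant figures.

2.87

T ∝ √L, so T_B/T_A = √(L_B/L_A) = √(14.2/1.72) = 2.87.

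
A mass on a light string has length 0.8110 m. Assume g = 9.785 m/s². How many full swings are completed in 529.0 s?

T = 2π√(L/g) = 2π√(0.8110/9.785) = 1.8089 s.
Number of complete oscillations = ⌊529.0/1.8089⌋ = ⌊292.45⌋ = 292.

292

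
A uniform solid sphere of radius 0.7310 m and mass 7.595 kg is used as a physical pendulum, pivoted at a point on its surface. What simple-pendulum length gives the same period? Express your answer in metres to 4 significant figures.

The equivalent simple-pendulum length is L_eq = I/(md), where I is about the pivot and d = 0.73100 m.
I_cm = (2/5)mR² = 1.6234 kg·m², so I = I_cm + md² = 1.6234 + 4.0585 = 5.6819 kg·m².
L_eq = 5.6819/(7.595 × 0.73100) = 1.023 m.

1.023 m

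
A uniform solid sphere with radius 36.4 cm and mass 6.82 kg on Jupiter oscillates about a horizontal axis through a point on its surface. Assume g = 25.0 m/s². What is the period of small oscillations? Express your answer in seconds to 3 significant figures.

I_cm = (2/5)mr² = 0.3614 kg·m². The pivot is at distance d = 0.364 m from the centre of mass.
By the parallel-axis theorem, I = I_cm + md² = 0.3614 + 0.9036 = 1.265 kg·m².
T = 2π√(I/(mgd)) = 2π√(1.265/(6.82 × 25.0 × 0.364)) = 0.897 s.

0.897 s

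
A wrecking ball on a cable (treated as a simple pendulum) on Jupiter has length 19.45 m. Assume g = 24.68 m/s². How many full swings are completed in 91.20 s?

T = 2π√(L/g) = 2π√(19.45/24.68) = 5.5779 s.
Number of complete oscillations = ⌊91.20/5.5779⌋ = ⌊16.350⌋ = 16.

16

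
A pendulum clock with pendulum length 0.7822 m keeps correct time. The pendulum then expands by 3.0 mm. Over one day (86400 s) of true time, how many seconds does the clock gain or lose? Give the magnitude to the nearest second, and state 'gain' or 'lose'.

T ∝ √L, so T'/T = √(0.78520/0.7822) = 1.00192.
In 86400 s of true time the clock registers 86400/1.00192 = 86234.8 s, so it loses 165 s.

lose 165 s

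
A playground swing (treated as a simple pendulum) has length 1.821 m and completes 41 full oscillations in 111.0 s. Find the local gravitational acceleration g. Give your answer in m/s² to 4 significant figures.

9.808 m/s²

T = 111.0/41 = 2.7073 s.
From T = 2π√(L/g), g = 4π²L/T² = 4π² × 1.821/2.7073² = 9.808 m/s².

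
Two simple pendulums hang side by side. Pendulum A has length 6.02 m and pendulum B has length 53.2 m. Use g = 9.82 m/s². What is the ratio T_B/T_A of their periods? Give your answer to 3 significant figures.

2.97

T ∝ √L, so T_B/T_A = √(L_B/L_A) = √(53.2/6.02) = 2.97.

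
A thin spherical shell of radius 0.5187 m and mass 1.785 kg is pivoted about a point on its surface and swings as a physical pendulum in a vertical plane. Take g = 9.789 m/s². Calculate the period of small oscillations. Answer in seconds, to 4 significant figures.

I_cm = (2/3)mr² = 0.32017 kg·m². The pivot is at distance d = 0.5187 m from the centre of mass.
By the parallel-axis theorem, I = I_cm + md² = 0.32017 + 0.48025 = 0.80042 kg·m².
T = 2π√(I/(mgd)) = 2π√(0.80042/(1.785 × 9.789 × 0.5187)) = 1.867 s.

1.867 s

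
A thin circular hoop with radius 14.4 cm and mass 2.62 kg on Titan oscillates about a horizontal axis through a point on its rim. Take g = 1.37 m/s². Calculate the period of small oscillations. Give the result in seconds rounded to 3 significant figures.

2.88 s

I_cm = mr² = 0.05433 kg·m². The pivot is at distance d = 0.144 m from the centre of mass.
By the parallel-axis theorem, I = I_cm + md² = 0.05433 + 0.05433 = 0.1087 kg·m².
T = 2π√(I/(mgd)) = 2π√(0.1087/(2.62 × 1.37 × 0.144)) = 2.88 s.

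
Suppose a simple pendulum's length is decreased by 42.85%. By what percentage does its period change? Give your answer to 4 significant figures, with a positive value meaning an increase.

T ∝ √L, so T'/T = √(0.57150) = 0.75598.
Percentage change in T = (0.75598 − 1) × 100% = -24.40%.

-24.40%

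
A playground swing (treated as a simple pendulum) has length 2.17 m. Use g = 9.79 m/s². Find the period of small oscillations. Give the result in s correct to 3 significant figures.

T = 2π√(L/g) = 2π√(2.17/9.79) = 2π × 0.4708 = 2.96 s.

2.96 s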